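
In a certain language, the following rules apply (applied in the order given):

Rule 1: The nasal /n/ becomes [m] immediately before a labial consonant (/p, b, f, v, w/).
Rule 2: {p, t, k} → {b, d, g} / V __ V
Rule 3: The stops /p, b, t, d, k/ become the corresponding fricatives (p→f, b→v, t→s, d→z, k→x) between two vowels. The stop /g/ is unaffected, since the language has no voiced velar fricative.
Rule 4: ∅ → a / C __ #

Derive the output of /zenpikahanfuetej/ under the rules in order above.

Rule 1 (nasal place assimilation): /n/ precedes the labial consonant /p/, so it assimilates in place to [m]. /n/ precedes the labial consonant /f/, so it assimilates in place to [m]. /zenpikahanfuetej/ → zempikahamfuetej.
Rule 2 (intervocalic voicing): /k/ is a voiceless stop between vowels /i/ and /a/, so it voices to [g]. /t/ is a voiceless stop between vowels /e/ and /e/, so it voices to [d]. /zempikahamfuetej/ → zempigahamfuedej.
Rule 3 (intervocalic spirantization): /d/ is a stop between vowels /e/ and /e/, so it spirantizes to the fricative [z]. /zempigahamfuedej/ → zempigahamfuezej.
Rule 4 (final a-epenthesis): the form ends in the consonant /j/, so [a] is inserted word-finally. /zempigahamfuezej/ → zempigahamfuezeja.

zempigahamfuezeja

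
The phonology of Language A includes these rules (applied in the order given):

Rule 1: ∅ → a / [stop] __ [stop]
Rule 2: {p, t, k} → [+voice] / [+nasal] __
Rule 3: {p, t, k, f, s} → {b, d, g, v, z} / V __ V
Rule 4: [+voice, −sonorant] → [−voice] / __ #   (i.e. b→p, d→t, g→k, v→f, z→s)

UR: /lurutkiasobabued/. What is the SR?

Rule 1 (stop-cluster a-epenthesis): /t/ and /k/ form a stop–stop cluster, so [a] is inserted between them. /lurutkiasobabued/ → lurutakiasobabued.
Rule 2 (post-nasal voicing): no segment meets the environment; /lurutakiasobabued/ is unchanged.
Rule 3 (intervocalic voicing): /t/ is a voiceless obstruent between vowels /u/ and /a/, so it voices to [d]. /k/ is a voiceless obstruent between vowels /a/ and /i/, so it voices to [g]. /s/ is a voiceless obstruent between vowels /a/ and /o/, so it voices to [z]. /lurutakiasobabued/ → lurudagiazobabued.
Rule 4 (final devoicing): /d/ is a voiced obstruent in word-final position, so it devoices to [t]. /lurudagiazobabued/ → lurudagiazobabuet.

lurudagiazobabuet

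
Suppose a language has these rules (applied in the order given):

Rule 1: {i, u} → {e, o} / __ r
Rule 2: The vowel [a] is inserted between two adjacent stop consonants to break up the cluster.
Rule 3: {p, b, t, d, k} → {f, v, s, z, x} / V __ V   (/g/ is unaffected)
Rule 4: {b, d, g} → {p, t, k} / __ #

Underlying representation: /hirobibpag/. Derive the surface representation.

Rule 1 (pre-rhotic lowering): /i/ is a high vowel immediately before /r/, so it lowers to [e]. /hirobibpag/ → herobibpag.
Rule 2 (stop-cluster a-epenthesis): /b/ and /p/ form a stop–stop cluster, so [a] is inserted between them. /herobibpag/ → herobibapag.
Rule 3 (intervocalic spirantization): /b/ is a stop between vowels /o/ and /i/, so it spirantizes to the fricative [v]. /b/ is a stop between vowels /i/ and /a/, so it spirantizes to the fricative [v]. /p/ is a stop between vowels /a/ and /a/, so it spirantizes to the fricative [f]. /herobibapag/ → herovivafag.
Rule 4 (final devoicing): /g/ is a voiced stop in word-final position, so it devoices to [k]. /herovivafag/ → herovivafak.

herovivafak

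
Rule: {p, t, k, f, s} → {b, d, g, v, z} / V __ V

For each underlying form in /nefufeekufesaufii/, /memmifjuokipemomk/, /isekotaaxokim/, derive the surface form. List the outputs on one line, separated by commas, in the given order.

/nefufeekufesaufii/: /f/ is a voiceless obstruent between vowels /e/ and /u/, so it voices to [v]. /f/ is a voiceless obstruent between vowels /u/ and /e/, so it voices to [v]. /k/ is a voiceless obstruent between vowels /e/ and /u/, so it voices to [g]. /f/ is a voiceless obstruent between vowels /u/ and /e/, so it voices to [v]. /s/ is a voiceless obstruent between vowels /e/ and /a/, so it voices to [z]. /f/ is a voiceless obstruent between vowels /u/ and /i/, so it voices to [v]. → [nevuveeguvezauvii].
/memmifjuokipemomk/: /k/ is a voiceless obstruent between vowels /o/ and /i/, so it voices to [g]. /p/ is a voiceless obstruent between vowels /i/ and /e/, so it voices to [b]. → [memmifjuogibemomk].
/isekotaaxokim/: /s/ is a voiceless obstruent between vowels /i/ and /e/, so it voices to [z]. /k/ is a voiceless obstruent between vowels /e/ and /o/, so it voices to [g]. /t/ is a voiceless obstruent between vowels /o/ and /a/, so it voices to [d]. /k/ is a voiceless obstruent between vowels /o/ and /i/, so it voices to [g]. → [izegodaaxogim].

nevuveeguvezauvii, memmifjuogibemomk, izegodaaxogim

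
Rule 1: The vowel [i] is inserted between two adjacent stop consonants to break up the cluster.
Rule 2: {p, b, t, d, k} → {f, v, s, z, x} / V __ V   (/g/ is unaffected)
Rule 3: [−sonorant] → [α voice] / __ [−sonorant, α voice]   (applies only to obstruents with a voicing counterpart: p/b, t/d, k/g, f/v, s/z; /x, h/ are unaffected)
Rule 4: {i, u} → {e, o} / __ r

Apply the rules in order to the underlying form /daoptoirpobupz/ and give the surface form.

Rule 1 (stop-cluster i-epenthesis): /p/ and /t/ form a stop–stop cluster, so [i] is inserted between them. /daoptoirpobupz/ → daopitoirpobupz.
Rule 2 (intervocalic spirantization): /p/ is a stop between vowels /o/ and /i/, so it spirantizes to the fricative [f]. /t/ is a stop between vowels /i/ and /o/, so it spirantizes to the fricative [s]. /b/ is a stop between vowels /o/ and /u/, so it spirantizes to the fricative [v]. /daopitoirpobupz/ → daofisoirpovupz.
Rule 3 (regressive voicing assimilation): /p/ precedes the voiced obstruent /z/, so it voices to [b] by assimilation. /daofisoirpovupz/ → daofisoirpovubz.
Rule 4 (pre-rhotic lowering): /i/ is a high vowel immediately before /r/, so it lowers to [e]. /daofisoirpovubz/ → daofisoerpovubz.

daofisoerpovubz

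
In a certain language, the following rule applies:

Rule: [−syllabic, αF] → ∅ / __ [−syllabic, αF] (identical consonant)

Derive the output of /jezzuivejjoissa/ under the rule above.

/zz/ is a geminate; the first /z/ deletes.
/jj/ is a geminate; the first /j/ deletes.
/ss/ is a geminate; the first /s/ deletes.
The other instances of /j/, /z/, /v/, /s/ do not occur in the required environment and remain unchanged.
Surface form: [jezuivejoisa].

jezuivejoisa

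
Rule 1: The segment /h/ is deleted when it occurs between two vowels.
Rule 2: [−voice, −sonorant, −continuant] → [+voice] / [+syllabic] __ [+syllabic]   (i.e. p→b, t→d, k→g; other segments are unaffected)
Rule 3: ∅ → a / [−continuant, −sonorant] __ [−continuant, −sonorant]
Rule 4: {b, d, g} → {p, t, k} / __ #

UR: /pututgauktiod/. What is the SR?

pudutagaukatiot

Rule 1 (intervocalic h-deletion): no segment meets the environment; /pututgauktiod/ is unchanged.
Rule 2 (intervocalic voicing): /t/ is a voiceless stop between vowels /u/ and /u/, so it voices to [d]. /pututgauktiod/ → pudutgauktiod.
Rule 3 (stop-cluster a-epenthesis): /t/ and /g/ form a stop–stop cluster, so [a] is inserted between them. /k/ and /t/ form a stop–stop cluster, so [a] is inserted between them. /pudutgauktiod/ → pudutagaukatiod.
Rule 4 (final devoicing): /d/ is a voiced stop in word-final position, so it devoices to [t]. /pudutagaukatiod/ → pudutagaukatiot.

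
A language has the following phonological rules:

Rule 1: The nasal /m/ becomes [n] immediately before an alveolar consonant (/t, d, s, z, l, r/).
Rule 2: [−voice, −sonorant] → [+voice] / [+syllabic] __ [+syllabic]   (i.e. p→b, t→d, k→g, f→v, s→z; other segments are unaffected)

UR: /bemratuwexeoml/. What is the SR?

benraduwexeonl

Rule 1 (nasal place assimilation): /m/ precedes the alveolar consonant /r/, so it assimilates in place to [n]. /m/ precedes the alveolar consonant /l/, so it assimilates in place to [n]. /bemratuwexeoml/ → benratuwexeonl.
Rule 2 (intervocalic voicing): /t/ is a voiceless obstruent between vowels /a/ and /u/, so it voices to [d]. /benratuwexeonl/ → benraduwexeonl.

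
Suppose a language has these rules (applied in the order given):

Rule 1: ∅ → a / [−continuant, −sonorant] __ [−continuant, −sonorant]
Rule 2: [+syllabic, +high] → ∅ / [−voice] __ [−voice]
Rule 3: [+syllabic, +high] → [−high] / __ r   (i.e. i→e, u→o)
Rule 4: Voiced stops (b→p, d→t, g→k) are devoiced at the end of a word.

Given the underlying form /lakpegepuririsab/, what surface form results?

Rule 1 (stop-cluster a-epenthesis): /k/ and /p/ form a stop–stop cluster, so [a] is inserted between them. /lakpegepuririsab/ → lakapegepuririsab.
Rule 2 (high vowel syncope): no segment meets the environment; /lakapegepuririsab/ is unchanged.
Rule 3 (pre-rhotic lowering): /u/ is a high vowel immediately before /r/, so it lowers to [o]. /i/ is a high vowel immediately before /r/, so it lowers to [e]. /lakapegepuririsab/ → lakapegeporerisab.
Rule 4 (final devoicing): /b/ is a voiced stop in word-final position, so it devoices to [p]. /lakapegeporerisab/ → lakapegeporerisap.

lakapegeporerisap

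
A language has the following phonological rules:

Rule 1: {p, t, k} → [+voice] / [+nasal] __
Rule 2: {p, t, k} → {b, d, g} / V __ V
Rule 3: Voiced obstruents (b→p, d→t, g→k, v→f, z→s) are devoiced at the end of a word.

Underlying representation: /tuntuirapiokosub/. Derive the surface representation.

Rule 1 (post-nasal voicing): /t/ is a voiceless stop immediately after the nasal /n/, so it voices to [d]. /tuntuirapiokosub/ → tunduirapiokosub.
Rule 2 (intervocalic voicing): /p/ is a voiceless stop between vowels /a/ and /i/, so it voices to [b]. /k/ is a voiceless stop between vowels /o/ and /o/, so it voices to [g]. /tunduirapiokosub/ → tunduirabiogosub.
Rule 3 (final devoicing): /b/ is a voiced obstruent in word-final position, so it devoices to [p]. /tunduirabiogosub/ → tunduirabiogosup.

tunduirabiogosup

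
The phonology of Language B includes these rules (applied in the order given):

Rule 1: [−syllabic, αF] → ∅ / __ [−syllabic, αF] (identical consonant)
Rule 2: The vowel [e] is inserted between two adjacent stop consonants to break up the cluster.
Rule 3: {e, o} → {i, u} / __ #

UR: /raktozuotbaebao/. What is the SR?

Rule 1 (degemination): no segment meets the environment; /raktozuotbaebao/ is unchanged.
Rule 2 (stop-cluster e-epenthesis): /k/ and /t/ form a stop–stop cluster, so [e] is inserted between them. /t/ and /b/ form a stop–stop cluster, so [e] is inserted between them. /raktozuotbaebao/ → raketozuotebaebao.
Rule 3 (final vowel raising): /o/ is a mid vowel in word-final position, so it raises to [u]. /raketozuotebaebao/ → raketozuotebaebau.

raketozuotebaebau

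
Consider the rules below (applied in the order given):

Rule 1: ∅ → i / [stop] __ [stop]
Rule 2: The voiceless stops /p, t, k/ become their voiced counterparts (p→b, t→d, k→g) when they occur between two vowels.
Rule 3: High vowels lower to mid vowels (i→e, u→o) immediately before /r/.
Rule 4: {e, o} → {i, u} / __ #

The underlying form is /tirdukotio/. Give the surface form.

Rule 1 (stop-cluster i-epenthesis): no segment meets the environment; /tirdukotio/ is unchanged.
Rule 2 (intervocalic voicing): /k/ is a voiceless stop between vowels /u/ and /o/, so it voices to [g]. /t/ is a voiceless stop between vowels /o/ and /i/, so it voices to [d]. /tirdukotio/ → tirdugodio.
Rule 3 (pre-rhotic lowering): /i/ is a high vowel immediately before /r/, so it lowers to [e]. /tirdugodio/ → terdugodio.
Rule 4 (final vowel raising): /o/ is a mid vowel in word-final position, so it raises to [u]. /terdugodio/ → terdugodiu.

terdugodiu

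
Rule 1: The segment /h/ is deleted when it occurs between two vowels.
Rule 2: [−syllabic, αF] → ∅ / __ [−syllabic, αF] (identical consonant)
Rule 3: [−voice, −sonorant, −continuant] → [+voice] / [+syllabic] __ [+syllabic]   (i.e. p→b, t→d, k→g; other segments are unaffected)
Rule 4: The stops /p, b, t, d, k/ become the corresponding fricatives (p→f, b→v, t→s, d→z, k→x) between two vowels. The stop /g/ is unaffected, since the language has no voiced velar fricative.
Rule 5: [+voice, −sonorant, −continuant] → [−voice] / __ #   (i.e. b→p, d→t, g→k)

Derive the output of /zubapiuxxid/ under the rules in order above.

zuvaviuxit

Rule 1 (intervocalic h-deletion): no segment meets the environment; /zubapiuxxid/ is unchanged.
Rule 2 (degemination): /xx/ is a geminate; the first /x/ deletes. /zubapiuxxid/ → zubapiuxid.
Rule 3 (intervocalic voicing): /p/ is a voiceless stop between vowels /a/ and /i/, so it voices to [b]. /zubapiuxid/ → zubabiuxid.
Rule 4 (intervocalic spirantization): /b/ is a stop between vowels /u/ and /a/, so it spirantizes to the fricative [v]. /b/ is a stop between vowels /a/ and /i/, so it spirantizes to the fricative [v]. /zubabiuxid/ → zuvaviuxid.
Rule 5 (final devoicing): /d/ is a voiced stop in word-final position, so it devoices to [t]. /zuvaviuxid/ → zuvaviuxit.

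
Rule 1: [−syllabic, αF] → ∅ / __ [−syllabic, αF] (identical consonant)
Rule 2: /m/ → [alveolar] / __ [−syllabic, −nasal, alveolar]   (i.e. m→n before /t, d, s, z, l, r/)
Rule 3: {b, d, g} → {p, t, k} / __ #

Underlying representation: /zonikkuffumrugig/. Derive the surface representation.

zonikufunrugik

Rule 1 (degemination): /kk/ is a geminate; the first /k/ deletes. /ff/ is a geminate; the first /f/ deletes. /zonikkuffumrugig/ → zonikufumrugig.
Rule 2 (nasal place assimilation): /m/ precedes the alveolar consonant /r/, so it assimilates in place to [n]. /zonikufumrugig/ → zonikufunrugig.
Rule 3 (final devoicing): /g/ is a voiced stop in word-final position, so it devoices to [k]. /zonikufunrugig/ → zonikufunrugik.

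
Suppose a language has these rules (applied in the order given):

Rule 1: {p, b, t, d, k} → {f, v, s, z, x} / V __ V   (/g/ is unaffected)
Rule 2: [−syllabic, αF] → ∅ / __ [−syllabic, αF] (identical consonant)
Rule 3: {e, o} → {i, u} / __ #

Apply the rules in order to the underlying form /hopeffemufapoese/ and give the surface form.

Rule 1 (intervocalic spirantization): /p/ is a stop between vowels /o/ and /e/, so it spirantizes to the fricative [f]. /p/ is a stop between vowels /a/ and /o/, so it spirantizes to the fricative [f]. /hopeffemufapoese/ → hofeffemufafoese.
Rule 2 (degemination): /ff/ is a geminate; the first /f/ deletes. /hofeffemufafoese/ → hofefemufafoese.
Rule 3 (final vowel raising): /e/ is a mid vowel in word-final position, so it raises to [i]. /hofefemufafoese/ → hofefemufafoesi.

hofefemufafoesi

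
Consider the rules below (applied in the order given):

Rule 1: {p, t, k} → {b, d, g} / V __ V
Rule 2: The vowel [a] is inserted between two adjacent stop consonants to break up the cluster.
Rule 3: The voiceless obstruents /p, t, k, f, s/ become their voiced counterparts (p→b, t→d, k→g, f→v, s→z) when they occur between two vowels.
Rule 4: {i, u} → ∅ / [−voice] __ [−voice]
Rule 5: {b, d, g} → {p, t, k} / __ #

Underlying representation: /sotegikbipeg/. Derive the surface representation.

Rule 1 (intervocalic voicing): /t/ is a voiceless stop between vowels /o/ and /e/, so it voices to [d]. /p/ is a voiceless stop between vowels /i/ and /e/, so it voices to [b]. /sotegikbipeg/ → sodegikbibeg.
Rule 2 (stop-cluster a-epenthesis): /k/ and /b/ form a stop–stop cluster, so [a] is inserted between them. /sodegikbibeg/ → sodegikabibeg.
Rule 3 (intervocalic voicing): /k/ is a voiceless obstruent between vowels /i/ and /a/, so it voices to [g]. /sodegikabibeg/ → sodegigabibeg.
Rule 4 (high vowel syncope): no segment meets the environment; /sodegigabibeg/ is unchanged.
Rule 5 (final devoicing): /g/ is a voiced stop in word-final position, so it devoices to [k]. /sodegigabibeg/ → sodegigabibek.

sodegigabibek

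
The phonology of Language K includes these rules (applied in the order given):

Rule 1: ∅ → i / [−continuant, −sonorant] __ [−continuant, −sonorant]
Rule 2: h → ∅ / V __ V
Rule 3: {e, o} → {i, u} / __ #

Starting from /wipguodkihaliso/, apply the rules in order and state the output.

wipiguodikialisu

Rule 1 (stop-cluster i-epenthesis): /p/ and /g/ form a stop–stop cluster, so [i] is inserted between them. /d/ and /k/ form a stop–stop cluster, so [i] is inserted between them. /wipguodkihaliso/ → wipiguodikihaliso.
Rule 2 (intervocalic h-deletion): /h/ occurs between vowels /i/ and /a/, so it deletes. /wipiguodikihaliso/ → wipiguodikialiso.
Rule 3 (final vowel raising): /o/ is a mid vowel in word-final position, so it raises to [u]. /wipiguodikialiso/ → wipiguodikialisu.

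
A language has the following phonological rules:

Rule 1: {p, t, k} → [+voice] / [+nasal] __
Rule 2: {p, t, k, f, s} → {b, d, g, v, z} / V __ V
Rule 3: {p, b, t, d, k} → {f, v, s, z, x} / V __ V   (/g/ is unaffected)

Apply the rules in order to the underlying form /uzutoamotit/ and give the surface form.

Rule 1 (post-nasal voicing): no segment meets the environment; /uzutoamotit/ is unchanged.
Rule 2 (intervocalic voicing): /t/ is a voiceless obstruent between vowels /u/ and /o/, so it voices to [d]. /t/ is a voiceless obstruent between vowels /o/ and /i/, so it voices to [d]. /uzutoamotit/ → uzudoamodit.
Rule 3 (intervocalic spirantization): /d/ is a stop between vowels /u/ and /o/, so it spirantizes to the fricative [z]. /d/ is a stop between vowels /o/ and /i/, so it spirantizes to the fricative [z]. /uzudoamodit/ → uzuzoamozit.

uzuzoamozit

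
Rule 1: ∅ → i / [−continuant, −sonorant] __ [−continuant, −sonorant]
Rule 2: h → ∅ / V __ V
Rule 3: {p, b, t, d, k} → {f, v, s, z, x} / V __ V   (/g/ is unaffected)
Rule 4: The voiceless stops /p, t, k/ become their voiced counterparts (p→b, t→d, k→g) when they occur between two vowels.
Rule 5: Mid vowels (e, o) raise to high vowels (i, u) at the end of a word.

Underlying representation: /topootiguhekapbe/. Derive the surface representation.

Rule 1 (stop-cluster i-epenthesis): /p/ and /b/ form a stop–stop cluster, so [i] is inserted between them. /topootiguhekapbe/ → topootiguhekapibe.
Rule 2 (intervocalic h-deletion): /h/ occurs between vowels /u/ and /e/, so it deletes. /topootiguhekapibe/ → topootiguekapibe.
Rule 3 (intervocalic spirantization): /p/ is a stop between vowels /o/ and /o/, so it spirantizes to the fricative [f]. /t/ is a stop between vowels /o/ and /i/, so it spirantizes to the fricative [s]. /k/ is a stop between vowels /e/ and /a/, so it spirantizes to the fricative [x]. /p/ is a stop between vowels /a/ and /i/, so it spirantizes to the fricative [f]. /b/ is a stop between vowels /i/ and /e/, so it spirantizes to the fricative [v]. /topootiguekapibe/ → tofoosiguexafive.
Rule 4 (intervocalic voicing): no segment meets the environment; /tofoosiguexafive/ is unchanged.
Rule 5 (final vowel raising): /e/ is a mid vowel in word-final position, so it raises to [i]. /tofoosiguexafive/ → tofoosiguexafivi.

tofoosiguexafivi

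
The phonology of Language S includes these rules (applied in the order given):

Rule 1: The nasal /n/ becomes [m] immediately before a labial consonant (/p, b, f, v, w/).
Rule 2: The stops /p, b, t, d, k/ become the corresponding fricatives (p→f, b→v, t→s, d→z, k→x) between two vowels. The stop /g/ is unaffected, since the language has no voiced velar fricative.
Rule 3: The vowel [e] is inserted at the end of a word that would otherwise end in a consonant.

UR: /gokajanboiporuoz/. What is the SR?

goxajamboiforuoze

Rule 1 (nasal place assimilation): /n/ precedes the labial consonant /b/, so it assimilates in place to [m]. /gokajanboiporuoz/ → gokajamboiporuoz.
Rule 2 (intervocalic spirantization): /k/ is a stop between vowels /o/ and /a/, so it spirantizes to the fricative [x]. /p/ is a stop between vowels /i/ and /o/, so it spirantizes to the fricative [f]. /gokajamboiporuoz/ → goxajamboiforuoz.
Rule 3 (final e-epenthesis): the form ends in the consonant /z/, so [e] is inserted word-finally. /goxajamboiforuoz/ → goxajamboiforuoze.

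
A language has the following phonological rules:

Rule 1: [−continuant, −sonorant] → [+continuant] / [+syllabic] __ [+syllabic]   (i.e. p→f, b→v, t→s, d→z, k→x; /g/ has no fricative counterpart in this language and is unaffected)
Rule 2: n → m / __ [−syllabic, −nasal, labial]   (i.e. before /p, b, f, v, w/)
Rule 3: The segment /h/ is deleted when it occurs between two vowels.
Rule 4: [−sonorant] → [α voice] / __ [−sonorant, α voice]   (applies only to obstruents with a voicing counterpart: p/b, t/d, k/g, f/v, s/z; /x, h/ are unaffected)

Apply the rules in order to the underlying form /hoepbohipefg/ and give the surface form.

Rule 1 (intervocalic spirantization): /p/ is a stop between vowels /i/ and /e/, so it spirantizes to the fricative [f]. /hoepbohipefg/ → hoepbohifefg.
Rule 2 (nasal place assimilation): no segment meets the environment; /hoepbohifefg/ is unchanged.
Rule 3 (intervocalic h-deletion): /h/ occurs between vowels /o/ and /i/, so it deletes. /hoepbohifefg/ → hoepboifefg.
Rule 4 (regressive voicing assimilation): /p/ precedes the voiced obstruent /b/, so it voices to [b] by assimilation. /f/ precedes the voiced obstruent /g/, so it voices to [v] by assimilation. /hoepboifefg/ → hoebboifevg.

hoebboifevg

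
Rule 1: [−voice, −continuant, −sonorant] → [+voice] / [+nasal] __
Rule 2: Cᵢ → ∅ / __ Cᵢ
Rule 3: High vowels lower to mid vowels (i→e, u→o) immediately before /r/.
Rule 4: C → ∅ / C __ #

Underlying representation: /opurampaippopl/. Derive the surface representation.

oporambaipop

Rule 1 (post-nasal voicing): /p/ is a voiceless stop immediately after the nasal /m/, so it voices to [b]. /opurampaippopl/ → opurambaippopl.
Rule 2 (degemination): /pp/ is a geminate; the first /p/ deletes. /opurambaippopl/ → opurambaipopl.
Rule 3 (pre-rhotic lowering): /u/ is a high vowel immediately before /r/, so it lowers to [o]. /opurambaipopl/ → oporambaipopl.
Rule 4 (final cluster simplification): /l/ is the second consonant of a word-final cluster /pl/, so it deletes. /oporambaipopl/ → oporambaipop.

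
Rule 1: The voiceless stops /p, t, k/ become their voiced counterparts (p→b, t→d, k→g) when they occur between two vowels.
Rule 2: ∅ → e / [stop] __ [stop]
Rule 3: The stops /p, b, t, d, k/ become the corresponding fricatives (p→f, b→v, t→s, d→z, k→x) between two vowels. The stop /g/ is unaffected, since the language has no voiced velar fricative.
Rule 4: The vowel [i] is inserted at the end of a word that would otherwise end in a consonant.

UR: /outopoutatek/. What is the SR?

ouzovouzazeki

Rule 1 (intervocalic voicing): /t/ is a voiceless stop between vowels /u/ and /o/, so it voices to [d]. /p/ is a voiceless stop between vowels /o/ and /o/, so it voices to [b]. /t/ is a voiceless stop between vowels /u/ and /a/, so it voices to [d]. /t/ is a voiceless stop between vowels /a/ and /e/, so it voices to [d]. /outopoutatek/ → oudoboudadek.
Rule 2 (stop-cluster e-epenthesis): no segment meets the environment; /oudoboudadek/ is unchanged.
Rule 3 (intervocalic spirantization): /d/ is a stop between vowels /u/ and /o/, so it spirantizes to the fricative [z]. /b/ is a stop between vowels /o/ and /o/, so it spirantizes to the fricative [v]. /d/ is a stop between vowels /u/ and /a/, so it spirantizes to the fricative [z]. /d/ is a stop between vowels /a/ and /e/, so it spirantizes to the fricative [z]. /oudoboudadek/ → ouzovouzazek.
Rule 4 (final i-epenthesis): the form ends in the consonant /k/, so [i] is inserted word-finally. /ouzovouzazek/ → ouzovouzazeki.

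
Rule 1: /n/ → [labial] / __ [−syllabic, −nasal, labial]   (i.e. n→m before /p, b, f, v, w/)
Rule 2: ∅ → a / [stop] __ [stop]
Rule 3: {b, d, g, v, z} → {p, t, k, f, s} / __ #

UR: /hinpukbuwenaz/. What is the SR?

Rule 1 (nasal place assimilation): /n/ precedes the labial consonant /p/, so it assimilates in place to [m]. /hinpukbuwenaz/ → himpukbuwenaz.
Rule 2 (stop-cluster a-epenthesis): /k/ and /b/ form a stop–stop cluster, so [a] is inserted between them. /himpukbuwenaz/ → himpukabuwenaz.
Rule 3 (final devoicing): /z/ is a voiced obstruent in word-final position, so it devoices to [s]. /himpukabuwenaz/ → himpukabuwenas.

himpukabuwenas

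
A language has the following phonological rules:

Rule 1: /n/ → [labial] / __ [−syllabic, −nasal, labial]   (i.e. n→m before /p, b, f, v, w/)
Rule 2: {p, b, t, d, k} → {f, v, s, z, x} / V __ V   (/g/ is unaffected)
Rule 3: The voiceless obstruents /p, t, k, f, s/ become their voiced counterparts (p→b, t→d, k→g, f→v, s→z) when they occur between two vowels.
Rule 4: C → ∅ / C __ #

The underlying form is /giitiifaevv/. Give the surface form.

Rule 1 (nasal place assimilation): no segment meets the environment; /giitiifaevv/ is unchanged.
Rule 2 (intervocalic spirantization): /t/ is a stop between vowels /i/ and /i/, so it spirantizes to the fricative [s]. /giitiifaevv/ → giisiifaevv.
Rule 3 (intervocalic voicing): /s/ is a voiceless obstruent between vowels /i/ and /i/, so it voices to [z]. /f/ is a voiceless obstruent between vowels /i/ and /a/, so it voices to [v]. /giisiifaevv/ → giiziivaevv.
Rule 4 (final cluster simplification): /v/ is the second consonant of a word-final cluster /vv/, so it deletes. /giiziivaevv/ → giiziivaev.

giiziivaev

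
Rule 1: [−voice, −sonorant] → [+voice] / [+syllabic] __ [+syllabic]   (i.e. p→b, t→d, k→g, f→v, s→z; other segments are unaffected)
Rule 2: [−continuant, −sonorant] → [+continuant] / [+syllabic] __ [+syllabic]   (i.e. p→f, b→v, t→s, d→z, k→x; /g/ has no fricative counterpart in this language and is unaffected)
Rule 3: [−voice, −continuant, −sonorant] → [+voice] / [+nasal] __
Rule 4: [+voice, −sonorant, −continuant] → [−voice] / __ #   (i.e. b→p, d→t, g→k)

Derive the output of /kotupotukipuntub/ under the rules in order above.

Rule 1 (intervocalic voicing): /t/ is a voiceless obstruent between vowels /o/ and /u/, so it voices to [d]. /p/ is a voiceless obstruent between vowels /u/ and /o/, so it voices to [b]. /t/ is a voiceless obstruent between vowels /o/ and /u/, so it voices to [d]. /k/ is a voiceless obstruent between vowels /u/ and /i/, so it voices to [g]. /p/ is a voiceless obstruent between vowels /i/ and /u/, so it voices to [b]. /kotupotukipuntub/ → kodubodugibuntub.
Rule 2 (intervocalic spirantization): /d/ is a stop between vowels /o/ and /u/, so it spirantizes to the fricative [z]. /b/ is a stop between vowels /u/ and /o/, so it spirantizes to the fricative [v]. /d/ is a stop between vowels /o/ and /u/, so it spirantizes to the fricative [z]. /b/ is a stop between vowels /i/ and /u/, so it spirantizes to the fricative [v]. /kodubodugibuntub/ → kozuvozugivuntub.
Rule 3 (post-nasal voicing): /t/ is a voiceless stop immediately after the nasal /n/, so it voices to [d]. /kozuvozugivuntub/ → kozuvozugivundub.
Rule 4 (final devoicing): /b/ is a voiced stop in word-final position, so it devoices to [p]. /kozuvozugivundub/ → kozuvozugivundup.

kozuvozugivundup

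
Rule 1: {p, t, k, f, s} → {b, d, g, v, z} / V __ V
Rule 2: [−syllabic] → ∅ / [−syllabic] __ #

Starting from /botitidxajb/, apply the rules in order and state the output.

Rule 1 (intervocalic voicing): /t/ is a voiceless obstruent between vowels /o/ and /i/, so it voices to [d]. /t/ is a voiceless obstruent between vowels /i/ and /i/, so it voices to [d]. /botitidxajb/ → bodididxajb.
Rule 2 (final cluster simplification): /b/ is the second consonant of a word-final cluster /jb/, so it deletes. /bodididxajb/ → bodididxaj.

bodididxaj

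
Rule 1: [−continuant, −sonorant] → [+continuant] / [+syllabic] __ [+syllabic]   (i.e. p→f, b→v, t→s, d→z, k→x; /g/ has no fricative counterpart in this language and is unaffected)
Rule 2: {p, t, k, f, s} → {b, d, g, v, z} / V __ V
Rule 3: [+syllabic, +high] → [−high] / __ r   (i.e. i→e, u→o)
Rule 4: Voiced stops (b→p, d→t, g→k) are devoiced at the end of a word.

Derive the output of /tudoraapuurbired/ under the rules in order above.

Rule 1 (intervocalic spirantization): /d/ is a stop between vowels /u/ and /o/, so it spirantizes to the fricative [z]. /p/ is a stop between vowels /a/ and /u/, so it spirantizes to the fricative [f]. /tudoraapuurbired/ → tuzoraafuurbired.
Rule 2 (intervocalic voicing): /f/ is a voiceless obstruent between vowels /a/ and /u/, so it voices to [v]. /tuzoraafuurbired/ → tuzoraavuurbired.
Rule 3 (pre-rhotic lowering): /u/ is a high vowel immediately before /r/, so it lowers to [o]. /i/ is a high vowel immediately before /r/, so it lowers to [e]. /tuzoraavuurbired/ → tuzoraavuorbered.
Rule 4 (final devoicing): /d/ is a voiced stop in word-final position, so it devoices to [t]. /tuzoraavuorbered/ → tuzoraavuorberet.

tuzoraavuorberet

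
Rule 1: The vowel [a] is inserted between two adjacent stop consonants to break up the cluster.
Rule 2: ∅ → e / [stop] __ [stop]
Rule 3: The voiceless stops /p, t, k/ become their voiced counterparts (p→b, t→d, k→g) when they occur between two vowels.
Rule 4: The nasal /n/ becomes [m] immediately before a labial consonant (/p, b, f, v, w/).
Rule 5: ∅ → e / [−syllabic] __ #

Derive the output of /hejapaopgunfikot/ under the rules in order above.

Rule 1 (stop-cluster a-epenthesis): /p/ and /g/ form a stop–stop cluster, so [a] is inserted between them. /hejapaopgunfikot/ → hejapaopagunfikot.
Rule 2 (stop-cluster e-epenthesis): no segment meets the environment; /hejapaopagunfikot/ is unchanged.
Rule 3 (intervocalic voicing): /p/ is a voiceless stop between vowels /a/ and /a/, so it voices to [b]. /p/ is a voiceless stop between vowels /o/ and /a/, so it voices to [b]. /k/ is a voiceless stop between vowels /i/ and /o/, so it voices to [g]. /hejapaopagunfikot/ → hejabaobagunfigot.
Rule 4 (nasal place assimilation): /n/ precedes the labial consonant /f/, so it assimilates in place to [m]. /hejabaobagunfigot/ → hejabaobagumfigot.
Rule 5 (final e-epenthesis): the form ends in the consonant /t/, so [e] is inserted word-finally. /hejabaobagumfigot/ → hejabaobagumfigote.

hejabaobagumfigote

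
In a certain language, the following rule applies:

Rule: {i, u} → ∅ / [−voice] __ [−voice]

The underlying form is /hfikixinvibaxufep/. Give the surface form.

hfkxinvibaxfep

/i/ is a high vowel flanked by voiceless consonants /f/ and /k/, so it deletes.
/i/ is a high vowel flanked by voiceless consonants /k/ and /x/, so it deletes.
/u/ is a high vowel flanked by voiceless consonants /x/ and /f/, so it deletes.
Surface form: [hfkxinvibaxfep].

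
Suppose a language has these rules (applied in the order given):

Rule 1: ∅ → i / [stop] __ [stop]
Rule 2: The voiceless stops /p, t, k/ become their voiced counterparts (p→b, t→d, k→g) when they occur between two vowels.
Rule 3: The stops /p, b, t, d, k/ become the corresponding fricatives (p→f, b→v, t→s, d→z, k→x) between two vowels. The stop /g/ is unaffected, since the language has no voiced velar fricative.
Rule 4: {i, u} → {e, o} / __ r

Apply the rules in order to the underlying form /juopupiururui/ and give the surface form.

juovuviororui

Rule 1 (stop-cluster i-epenthesis): no segment meets the environment; /juopupiururui/ is unchanged.
Rule 2 (intervocalic voicing): /p/ is a voiceless stop between vowels /o/ and /u/, so it voices to [b]. /p/ is a voiceless stop between vowels /u/ and /i/, so it voices to [b]. /juopupiururui/ → juobubiururui.
Rule 3 (intervocalic spirantization): /b/ is a stop between vowels /o/ and /u/, so it spirantizes to the fricative [v]. /b/ is a stop between vowels /u/ and /i/, so it spirantizes to the fricative [v]. /juobubiururui/ → juovuviururui.
Rule 4 (pre-rhotic lowering): /u/ is a high vowel immediately before /r/, so it lowers to [o]. /u/ is a high vowel immediately before /r/, so it lowers to [o]. /juovuviururui/ → juovuviororui.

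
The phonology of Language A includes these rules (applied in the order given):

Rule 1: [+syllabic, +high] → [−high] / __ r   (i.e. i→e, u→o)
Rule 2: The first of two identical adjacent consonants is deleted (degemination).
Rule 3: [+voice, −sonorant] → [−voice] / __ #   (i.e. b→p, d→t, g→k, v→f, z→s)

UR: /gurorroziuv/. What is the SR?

gororoziuf

Rule 1 (pre-rhotic lowering): /u/ is a high vowel immediately before /r/, so it lowers to [o]. /gurorroziuv/ → gororroziuv.
Rule 2 (degemination): /rr/ is a geminate; the first /r/ deletes. /gororroziuv/ → gororoziuv.
Rule 3 (final devoicing): /v/ is a voiced obstruent in word-final position, so it devoices to [f]. /gororoziuv/ → gororoziuf.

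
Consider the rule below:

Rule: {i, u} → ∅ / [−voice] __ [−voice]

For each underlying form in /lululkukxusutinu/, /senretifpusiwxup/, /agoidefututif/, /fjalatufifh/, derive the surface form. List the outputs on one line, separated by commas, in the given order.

/lululkukxusutinu/: /u/ is a high vowel flanked by voiceless consonants /k/ and /k/, so it deletes. /u/ is a high vowel flanked by voiceless consonants /x/ and /s/, so it deletes. /u/ is a high vowel flanked by voiceless consonants /s/ and /t/, so it deletes. → [lululkkxstinu].
/senretifpusiwxup/: /i/ is a high vowel flanked by voiceless consonants /t/ and /f/, so it deletes. /u/ is a high vowel flanked by voiceless consonants /p/ and /s/, so it deletes. /u/ is a high vowel flanked by voiceless consonants /x/ and /p/, so it deletes. → [senretfpsiwxp].
/agoidefututif/: /u/ is a high vowel flanked by voiceless consonants /f/ and /t/, so it deletes. /u/ is a high vowel flanked by voiceless consonants /t/ and /t/, so it deletes. /i/ is a high vowel flanked by voiceless consonants /t/ and /f/, so it deletes. → [agoidefttf].
/fjalatufifh/: /u/ is a high vowel flanked by voiceless consonants /t/ and /f/, so it deletes. /i/ is a high vowel flanked by voiceless consonants /f/ and /f/, so it deletes. → [fjalatffh].

lululkkxstinu, senretfpsiwxp, agoidefttf, fjalatffh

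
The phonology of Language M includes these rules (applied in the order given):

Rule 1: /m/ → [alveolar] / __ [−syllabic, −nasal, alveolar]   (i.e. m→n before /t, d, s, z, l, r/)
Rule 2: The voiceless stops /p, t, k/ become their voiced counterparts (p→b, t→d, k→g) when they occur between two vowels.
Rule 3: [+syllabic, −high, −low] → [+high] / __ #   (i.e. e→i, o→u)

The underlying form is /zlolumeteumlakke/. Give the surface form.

zlolumedeunlakki

Rule 1 (nasal place assimilation): /m/ precedes the alveolar consonant /l/, so it assimilates in place to [n]. /zlolumeteumlakke/ → zlolumeteunlakke.
Rule 2 (intervocalic voicing): /t/ is a voiceless stop between vowels /e/ and /e/, so it voices to [d]. /zlolumeteunlakke/ → zlolumedeunlakke.
Rule 3 (final vowel raising): /e/ is a mid vowel in word-final position, so it raises to [i]. /zlolumedeunlakke/ → zlolumedeunlakki.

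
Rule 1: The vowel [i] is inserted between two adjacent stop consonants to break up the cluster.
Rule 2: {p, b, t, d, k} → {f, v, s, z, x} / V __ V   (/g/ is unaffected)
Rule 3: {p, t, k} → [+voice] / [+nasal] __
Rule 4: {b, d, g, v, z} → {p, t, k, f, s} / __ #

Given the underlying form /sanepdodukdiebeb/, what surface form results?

sanefizozuxizievep

Rule 1 (stop-cluster i-epenthesis): /p/ and /d/ form a stop–stop cluster, so [i] is inserted between them. /k/ and /d/ form a stop–stop cluster, so [i] is inserted between them. /sanepdodukdiebeb/ → sanepidodukidiebeb.
Rule 2 (intervocalic spirantization): /p/ is a stop between vowels /e/ and /i/, so it spirantizes to the fricative [f]. /d/ is a stop between vowels /i/ and /o/, so it spirantizes to the fricative [z]. /d/ is a stop between vowels /o/ and /u/, so it spirantizes to the fricative [z]. /k/ is a stop between vowels /u/ and /i/, so it spirantizes to the fricative [x]. /d/ is a stop between vowels /i/ and /i/, so it spirantizes to the fricative [z]. /b/ is a stop between vowels /e/ and /e/, so it spirantizes to the fricative [v]. /sanepidodukidiebeb/ → sanefizozuxizieveb.
Rule 3 (post-nasal voicing): no segment meets the environment; /sanefizozuxizieveb/ is unchanged.
Rule 4 (final devoicing): /b/ is a voiced obstruent in word-final position, so it devoices to [p]. /sanefizozuxizieveb/ → sanefizozuxizievep.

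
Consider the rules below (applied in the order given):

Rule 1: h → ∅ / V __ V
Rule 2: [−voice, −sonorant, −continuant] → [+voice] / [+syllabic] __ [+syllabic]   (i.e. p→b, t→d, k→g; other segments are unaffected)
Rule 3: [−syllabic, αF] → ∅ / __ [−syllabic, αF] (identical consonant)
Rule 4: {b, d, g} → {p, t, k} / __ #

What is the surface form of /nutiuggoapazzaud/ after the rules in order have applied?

Rule 1 (intervocalic h-deletion): no segment meets the environment; /nutiuggoapazzaud/ is unchanged.
Rule 2 (intervocalic voicing): /t/ is a voiceless stop between vowels /u/ and /i/, so it voices to [d]. /p/ is a voiceless stop between vowels /a/ and /a/, so it voices to [b]. /nutiuggoapazzaud/ → nudiuggoabazzaud.
Rule 3 (degemination): /gg/ is a geminate; the first /g/ deletes. /zz/ is a geminate; the first /z/ deletes. /nudiuggoabazzaud/ → nudiugoabazaud.
Rule 4 (final devoicing): /d/ is a voiced stop in word-final position, so it devoices to [t]. /nudiugoabazaud/ → nudiugoabazaut.

nudiugoabazaut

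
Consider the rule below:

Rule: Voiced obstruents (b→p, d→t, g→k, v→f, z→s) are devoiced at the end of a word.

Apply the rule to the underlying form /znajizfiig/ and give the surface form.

/g/ is a voiced obstruent in word-final position, so it devoices to [k].
Surface form: [znajizfiik].

znajizfiik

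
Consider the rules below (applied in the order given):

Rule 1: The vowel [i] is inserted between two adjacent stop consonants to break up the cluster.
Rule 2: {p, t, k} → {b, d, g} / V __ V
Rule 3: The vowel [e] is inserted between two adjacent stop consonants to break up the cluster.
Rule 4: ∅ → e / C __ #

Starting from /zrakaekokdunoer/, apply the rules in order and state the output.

Rule 1 (stop-cluster i-epenthesis): /k/ and /d/ form a stop–stop cluster, so [i] is inserted between them. /zrakaekokdunoer/ → zrakaekokidunoer.
Rule 2 (intervocalic voicing): /k/ is a voiceless stop between vowels /a/ and /a/, so it voices to [g]. /k/ is a voiceless stop between vowels /e/ and /o/, so it voices to [g]. /k/ is a voiceless stop between vowels /o/ and /i/, so it voices to [g]. /zrakaekokidunoer/ → zragaegogidunoer.
Rule 3 (stop-cluster e-epenthesis): no segment meets the environment; /zragaegogidunoer/ is unchanged.
Rule 4 (final e-epenthesis): the form ends in the consonant /r/, so [e] is inserted word-finally. /zragaegogidunoer/ → zragaegogidunoere.

zragaegogidunoere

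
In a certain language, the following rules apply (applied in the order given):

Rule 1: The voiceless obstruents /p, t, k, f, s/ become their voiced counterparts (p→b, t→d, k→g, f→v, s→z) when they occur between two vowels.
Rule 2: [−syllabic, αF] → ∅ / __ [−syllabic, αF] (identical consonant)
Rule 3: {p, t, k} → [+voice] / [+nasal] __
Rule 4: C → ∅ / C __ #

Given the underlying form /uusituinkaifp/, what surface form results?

Rule 1 (intervocalic voicing): /s/ is a voiceless obstruent between vowels /u/ and /i/, so it voices to [z]. /t/ is a voiceless obstruent between vowels /i/ and /u/, so it voices to [d]. /uusituinkaifp/ → uuziduinkaifp.
Rule 2 (degemination): no segment meets the environment; /uuziduinkaifp/ is unchanged.
Rule 3 (post-nasal voicing): /k/ is a voiceless stop immediately after the nasal /n/, so it voices to [g]. /uuziduinkaifp/ → uuziduingaifp.
Rule 4 (final cluster simplification): /p/ is the second consonant of a word-final cluster /fp/, so it deletes. /uuziduingaifp/ → uuziduingaif.

uuziduingaif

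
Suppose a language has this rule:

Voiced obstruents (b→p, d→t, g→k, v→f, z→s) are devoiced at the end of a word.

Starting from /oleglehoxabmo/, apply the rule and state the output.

oleglehoxabmo

No segment of /oleglehoxabmo/ meets the structural description of the rule, so the form surfaces unchanged.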